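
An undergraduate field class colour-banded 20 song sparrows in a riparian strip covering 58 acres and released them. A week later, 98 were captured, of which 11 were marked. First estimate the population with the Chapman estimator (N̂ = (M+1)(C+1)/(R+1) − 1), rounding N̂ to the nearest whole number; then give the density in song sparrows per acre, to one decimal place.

N̂ = 21·99/12 − 1 = 2079/12 − 1 ≈ 172.2 → 172
Density = N̂ / area = 172 / 58 ≈ 2.97 → 3.0 per acre

density ≈ 3.0 song sparrows per acre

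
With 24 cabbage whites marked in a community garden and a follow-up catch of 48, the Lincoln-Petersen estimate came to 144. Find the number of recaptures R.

From N = M·C/R: R = M·C / N = 24·48 / 144 = 1152 / 144 = 8.

R = 8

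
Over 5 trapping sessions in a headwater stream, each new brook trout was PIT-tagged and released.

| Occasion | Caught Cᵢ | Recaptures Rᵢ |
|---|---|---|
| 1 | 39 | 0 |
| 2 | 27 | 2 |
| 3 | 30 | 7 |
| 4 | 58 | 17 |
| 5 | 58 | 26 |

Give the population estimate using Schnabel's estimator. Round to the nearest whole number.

Marked at large before each occasion: Mᵢ = Σⱼ<ᵢ (Cⱼ − Rⱼ) → M1=0, M2=39, M3=64, M4=87, M5=128
Σ MᵢCᵢ = 0·39 + 39·27 + 64·30 + 87·58 + 128·58 = 0 + 1053 + 1920 + 5046 + 7424 = 15443
Σ Rᵢ = 0 + 2 + 7 + 17 + 26 = 52
N̂ = 15443 / 52 ≈ 297.0 → 297

N ≈ 297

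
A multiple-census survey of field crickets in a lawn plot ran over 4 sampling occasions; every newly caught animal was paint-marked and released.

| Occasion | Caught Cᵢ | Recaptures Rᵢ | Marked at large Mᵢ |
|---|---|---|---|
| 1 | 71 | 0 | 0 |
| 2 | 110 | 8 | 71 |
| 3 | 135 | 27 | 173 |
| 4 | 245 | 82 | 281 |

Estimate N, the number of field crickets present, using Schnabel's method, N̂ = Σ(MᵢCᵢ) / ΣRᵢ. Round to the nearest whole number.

N ≈ 855

Σ MᵢCᵢ = 0·71 + 71·110 + 173·135 + 281·245 = 0 + 7810 + 23355 + 68845 = 100010
Σ Rᵢ = 0 + 8 + 27 + 82 = 117
N̂ = 100010 / 117 ≈ 854.8 → 855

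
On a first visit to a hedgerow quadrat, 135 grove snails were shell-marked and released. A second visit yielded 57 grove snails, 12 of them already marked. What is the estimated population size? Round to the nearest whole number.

Lincoln-Petersen assumes M/N = R/C, so N = M·C / R.
N = (135 × 57) / 12 = 7695 / 12 ≈ 641.2 → 641

N ≈ 641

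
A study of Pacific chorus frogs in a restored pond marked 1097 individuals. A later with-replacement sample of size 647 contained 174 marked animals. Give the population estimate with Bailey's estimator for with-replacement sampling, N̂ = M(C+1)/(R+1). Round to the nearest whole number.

N̂ = 1097·(647+1)/(174+1) = 1097·648/175 = 710856/175 ≈ 4062.0 → 4062

N ≈ 4062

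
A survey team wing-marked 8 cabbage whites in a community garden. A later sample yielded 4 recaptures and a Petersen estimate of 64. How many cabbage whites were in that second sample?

From N = M·C/R: C = N·R / M = 64·4 / 8 = 256 / 8 = 32.

C = 32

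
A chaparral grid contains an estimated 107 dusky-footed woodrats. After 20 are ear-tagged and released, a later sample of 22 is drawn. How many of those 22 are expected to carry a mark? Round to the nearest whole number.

Expected recaptures E[R] = M·C / N.
E[R] = 20 × 22 / 107 = 440 / 107 ≈ 4.1 → 4

expected recaptures ≈ 4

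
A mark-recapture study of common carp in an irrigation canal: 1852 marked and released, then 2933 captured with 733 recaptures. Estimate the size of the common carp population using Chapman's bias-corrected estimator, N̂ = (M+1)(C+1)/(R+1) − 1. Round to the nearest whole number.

N ≈ 7406

N̂ = (1852+1)(2933+1)/(733+1) − 1 = 1853·2934/734 − 1
= 5436702/734 − 1 ≈ 7407.0 − 1 ≈ 7406.0 → 7406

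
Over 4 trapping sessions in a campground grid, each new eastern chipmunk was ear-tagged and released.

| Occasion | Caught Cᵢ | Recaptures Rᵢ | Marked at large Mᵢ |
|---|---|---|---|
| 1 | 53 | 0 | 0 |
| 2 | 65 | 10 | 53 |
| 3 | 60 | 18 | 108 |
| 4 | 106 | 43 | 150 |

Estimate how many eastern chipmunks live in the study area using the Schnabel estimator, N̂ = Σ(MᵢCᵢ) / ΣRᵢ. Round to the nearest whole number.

N ≈ 364

Σ MᵢCᵢ = 0·53 + 53·65 + 108·60 + 150·106 = 0 + 3445 + 6480 + 15900 = 25825
Σ Rᵢ = 0 + 10 + 18 + 43 = 71
N̂ = 25825 / 71 ≈ 363.7 → 364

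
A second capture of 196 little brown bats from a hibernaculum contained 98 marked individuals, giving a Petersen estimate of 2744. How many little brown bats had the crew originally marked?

From N = M·C/R: M = N·R / C = 2744·98 / 196 = 268912 / 196 = 1372.

M = 1372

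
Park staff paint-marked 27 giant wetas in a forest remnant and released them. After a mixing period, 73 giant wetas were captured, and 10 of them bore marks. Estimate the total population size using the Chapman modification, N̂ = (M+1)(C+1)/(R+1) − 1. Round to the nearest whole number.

N̂ = (27+1)(73+1)/(10+1) − 1 = 28·74/11 − 1
= 2072/11 − 1 ≈ 188.4 − 1 ≈ 187.4 → 187

N ≈ 187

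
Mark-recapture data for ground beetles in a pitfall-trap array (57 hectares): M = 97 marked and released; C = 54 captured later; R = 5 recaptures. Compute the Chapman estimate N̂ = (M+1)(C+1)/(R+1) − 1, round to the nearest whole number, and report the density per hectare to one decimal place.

density ≈ 15.7 ground beetles per hectare

N̂ = 98·55/6 − 1 = 5390/6 − 1 ≈ 897.3 → 897
Density = N̂ / area = 897 / 57 ≈ 15.74 → 15.7 per hectare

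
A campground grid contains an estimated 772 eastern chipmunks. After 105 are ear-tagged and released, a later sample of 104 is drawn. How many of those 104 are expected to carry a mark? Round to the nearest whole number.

expected recaptures ≈ 14

The marked fraction of the population is 105/772, so in a sample of 104 expect C·(M/N) marked.
E[R] = 105 × 104 / 772 = 10920 / 772 ≈ 14.1 → 14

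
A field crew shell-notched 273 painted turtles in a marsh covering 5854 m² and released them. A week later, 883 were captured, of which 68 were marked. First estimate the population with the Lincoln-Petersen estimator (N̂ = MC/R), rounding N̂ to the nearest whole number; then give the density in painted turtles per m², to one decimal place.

density ≈ 0.6 painted turtles per m²

N̂ = 273·883/68 = 241059/68 ≈ 3545.0 → 3545
Density = N̂ / area = 3545 / 5854 ≈ 0.61 → 0.6 per m²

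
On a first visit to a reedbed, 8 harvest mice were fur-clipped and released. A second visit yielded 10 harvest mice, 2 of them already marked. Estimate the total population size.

N = 40

If marked individuals mix randomly, R/C ≈ M/N, giving N ≈ M·C/R.
N = (8 × 10) / 2 = 80 / 2 = 40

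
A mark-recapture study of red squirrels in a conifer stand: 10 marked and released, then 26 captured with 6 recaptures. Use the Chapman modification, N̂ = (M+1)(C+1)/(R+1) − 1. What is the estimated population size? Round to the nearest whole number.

N̂ = (10+1)(26+1)/(6+1) − 1 = 11·27/7 − 1
= 297/7 − 1 ≈ 42.4 − 1 ≈ 41.4 → 41

N ≈ 41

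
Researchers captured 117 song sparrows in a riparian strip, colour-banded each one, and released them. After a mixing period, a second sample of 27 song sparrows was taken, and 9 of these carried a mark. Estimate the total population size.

N = 351

The marked fraction in the recapture sample should equal the marked fraction in the population: 9/27 = 117/N.
N = (117 × 27) / 9 = 3159 / 9 = 351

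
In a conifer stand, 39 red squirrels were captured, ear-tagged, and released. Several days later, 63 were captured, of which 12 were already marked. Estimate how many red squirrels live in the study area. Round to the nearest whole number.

N ≈ 205

Lincoln-Petersen assumes M/N = R/C, so N = M·C / R.
N = (39 × 63) / 12 = 2457 / 12 ≈ 204.8 → 205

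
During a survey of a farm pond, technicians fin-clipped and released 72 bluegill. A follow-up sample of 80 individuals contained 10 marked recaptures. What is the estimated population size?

If marked individuals mix randomly, R/C ≈ M/N, giving N ≈ M·C/R.
N = (72 × 80) / 10 = 5760 / 10 = 576

N = 576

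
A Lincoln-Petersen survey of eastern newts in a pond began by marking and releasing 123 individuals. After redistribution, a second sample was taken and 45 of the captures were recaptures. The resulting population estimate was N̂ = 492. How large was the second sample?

C = 180

From N = M·C/R: C = N·R / M = 492·45 / 123 = 22140 / 123 = 180.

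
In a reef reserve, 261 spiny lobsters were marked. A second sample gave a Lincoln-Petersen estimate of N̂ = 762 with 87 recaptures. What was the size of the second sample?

From N = M·C/R: C = N·R / M = 762·87 / 261 = 66294 / 261 = 254.

C = 254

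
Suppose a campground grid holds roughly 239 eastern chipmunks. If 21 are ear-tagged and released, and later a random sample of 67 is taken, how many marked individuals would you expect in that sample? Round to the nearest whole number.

Expected recaptures E[R] = M·C / N.
E[R] = 21 × 67 / 239 = 1407 / 239 ≈ 5.9 → 6

expected recaptures ≈ 6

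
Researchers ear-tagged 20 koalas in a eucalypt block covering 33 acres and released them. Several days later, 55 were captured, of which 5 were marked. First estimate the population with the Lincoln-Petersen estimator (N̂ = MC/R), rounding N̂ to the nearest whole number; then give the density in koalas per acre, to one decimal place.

N̂ = 20·55/5 = 1100/5 = 220
Density = N̂ / area = 220 / 33 ≈ 6.67 → 6.7 per acre

density ≈ 6.7 koalas per acre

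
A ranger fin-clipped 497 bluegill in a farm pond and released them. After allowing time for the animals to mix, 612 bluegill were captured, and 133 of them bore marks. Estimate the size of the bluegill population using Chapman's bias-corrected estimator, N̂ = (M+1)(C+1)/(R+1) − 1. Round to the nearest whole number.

N̂ = (497+1)(612+1)/(133+1) − 1 = 498·613/134 − 1
= 305274/134 − 1 ≈ 2278.2 − 1 ≈ 2277.2 → 2277

N ≈ 2277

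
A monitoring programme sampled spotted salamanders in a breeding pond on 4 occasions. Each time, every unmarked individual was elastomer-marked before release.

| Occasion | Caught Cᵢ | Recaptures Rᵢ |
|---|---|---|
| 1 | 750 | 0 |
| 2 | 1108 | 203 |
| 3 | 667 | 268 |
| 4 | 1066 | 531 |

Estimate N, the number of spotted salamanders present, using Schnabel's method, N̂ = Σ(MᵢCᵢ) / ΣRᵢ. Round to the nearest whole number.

N ≈ 4116

Marked at large before each occasion: Mᵢ = Σⱼ<ᵢ (Cⱼ − Rⱼ) → M1=0, M2=750, M3=1655, M4=2054
Σ MᵢCᵢ = 0·750 + 750·1108 + 1655·667 + 2054·1066 = 0 + 831000 + 1103885 + 2189564 = 4124449
Σ Rᵢ = 0 + 203 + 268 + 531 = 1002
N̂ = 4124449 / 1002 ≈ 4116.2 → 4116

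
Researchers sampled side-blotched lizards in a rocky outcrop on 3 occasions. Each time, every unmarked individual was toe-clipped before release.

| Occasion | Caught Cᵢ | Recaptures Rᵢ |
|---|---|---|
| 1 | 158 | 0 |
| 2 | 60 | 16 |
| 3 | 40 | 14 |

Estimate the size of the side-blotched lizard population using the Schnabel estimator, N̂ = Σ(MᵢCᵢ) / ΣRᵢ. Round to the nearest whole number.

N ≈ 585

Marked at large before each occasion: Mᵢ = Σⱼ<ᵢ (Cⱼ − Rⱼ) → M1=0, M2=158, M3=202
Σ MᵢCᵢ = 0·158 + 158·60 + 202·40 = 0 + 9480 + 8080 = 17560
Σ Rᵢ = 0 + 16 + 14 = 30
N̂ = 17560 / 30 ≈ 585.3 → 585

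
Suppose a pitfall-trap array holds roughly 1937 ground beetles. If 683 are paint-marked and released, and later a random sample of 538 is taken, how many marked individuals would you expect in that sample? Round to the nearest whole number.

Expected recaptures E[R] = M·C / N.
E[R] = 683 × 538 / 1937 = 367454 / 1937 ≈ 189.7 → 190

expected recaptures ≈ 190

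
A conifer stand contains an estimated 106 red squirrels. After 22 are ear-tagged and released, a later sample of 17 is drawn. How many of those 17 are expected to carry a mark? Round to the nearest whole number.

expected recaptures ≈ 4

The marked fraction of the population is 22/106, so in a sample of 17 expect C·(M/N) marked.
E[R] = 22 × 17 / 106 = 374 / 106 ≈ 3.5 → 4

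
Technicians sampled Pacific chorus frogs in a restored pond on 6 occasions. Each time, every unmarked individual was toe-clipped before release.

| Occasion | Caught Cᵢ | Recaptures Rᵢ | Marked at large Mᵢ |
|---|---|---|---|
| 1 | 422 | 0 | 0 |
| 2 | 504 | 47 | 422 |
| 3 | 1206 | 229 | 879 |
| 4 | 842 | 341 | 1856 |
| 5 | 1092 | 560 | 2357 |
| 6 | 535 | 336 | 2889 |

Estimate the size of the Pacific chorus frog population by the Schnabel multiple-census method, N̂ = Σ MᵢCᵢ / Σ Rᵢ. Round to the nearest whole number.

N ≈ 4597

Σ MᵢCᵢ = 0·422 + 422·504 + 879·1206 + 1856·842 + 2357·1092 + 2889·535 = 0 + 212688 + 1060074 + 1562752 + 2573844 + 1545615 = 6954973
Σ Rᵢ = 0 + 47 + 229 + 341 + 560 + 336 = 1513
N̂ = 6954973 / 1513 ≈ 4596.8 → 4597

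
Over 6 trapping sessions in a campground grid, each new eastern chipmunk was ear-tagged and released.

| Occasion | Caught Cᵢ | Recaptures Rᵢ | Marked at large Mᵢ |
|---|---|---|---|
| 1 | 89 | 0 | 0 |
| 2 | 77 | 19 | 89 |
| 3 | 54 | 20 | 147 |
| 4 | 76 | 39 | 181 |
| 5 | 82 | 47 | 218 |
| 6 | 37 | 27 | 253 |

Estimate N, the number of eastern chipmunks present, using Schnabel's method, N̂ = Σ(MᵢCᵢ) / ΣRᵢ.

N = 367

Σ MᵢCᵢ = 0·89 + 89·77 + 147·54 + 181·76 + 218·82 + 253·37 = 0 + 6853 + 7938 + 13756 + 17876 + 9361 = 55784
Σ Rᵢ = 0 + 19 + 20 + 39 + 47 + 27 = 152
N̂ = 55784 / 152 = 367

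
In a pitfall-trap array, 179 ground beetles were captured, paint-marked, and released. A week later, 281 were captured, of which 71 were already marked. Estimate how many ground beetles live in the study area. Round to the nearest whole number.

N ≈ 708

Lincoln-Petersen assumes M/N = R/C, so N = M·C / R.
N = (179 × 281) / 71 = 50299 / 71 ≈ 708.4 → 708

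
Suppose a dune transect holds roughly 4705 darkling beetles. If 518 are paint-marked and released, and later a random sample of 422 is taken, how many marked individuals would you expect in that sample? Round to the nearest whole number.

Expected recaptures E[R] = M·C / N.
E[R] = 518 × 422 / 4705 = 218596 / 4705 ≈ 46.46 → 46

expected recaptures ≈ 46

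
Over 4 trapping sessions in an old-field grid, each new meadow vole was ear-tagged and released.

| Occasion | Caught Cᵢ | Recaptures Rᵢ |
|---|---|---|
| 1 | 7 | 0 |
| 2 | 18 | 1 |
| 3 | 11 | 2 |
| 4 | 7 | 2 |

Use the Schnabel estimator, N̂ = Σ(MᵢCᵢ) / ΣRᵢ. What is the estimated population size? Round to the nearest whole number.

N ≈ 124

Marked at large before each occasion: Mᵢ = Σⱼ<ᵢ (Cⱼ − Rⱼ) → M1=0, M2=7, M3=24, M4=33
Σ MᵢCᵢ = 0·7 + 7·18 + 24·11 + 33·7 = 0 + 126 + 264 + 231 = 621
Σ Rᵢ = 0 + 1 + 2 + 2 = 5
N̂ = 621 / 5 ≈ 124.2 → 124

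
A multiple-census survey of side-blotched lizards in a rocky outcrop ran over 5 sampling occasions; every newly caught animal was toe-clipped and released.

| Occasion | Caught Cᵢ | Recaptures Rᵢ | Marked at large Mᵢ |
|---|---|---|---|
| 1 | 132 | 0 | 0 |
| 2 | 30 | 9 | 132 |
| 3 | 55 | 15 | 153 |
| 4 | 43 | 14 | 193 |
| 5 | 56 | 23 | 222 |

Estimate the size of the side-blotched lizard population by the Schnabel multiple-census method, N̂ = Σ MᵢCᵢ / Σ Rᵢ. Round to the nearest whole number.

N ≈ 543

Σ MᵢCᵢ = 0·132 + 132·30 + 153·55 + 193·43 + 222·56 = 0 + 3960 + 8415 + 8299 + 12432 = 33106
Σ Rᵢ = 0 + 9 + 15 + 14 + 23 = 61
N̂ = 33106 / 61 ≈ 542.7 → 543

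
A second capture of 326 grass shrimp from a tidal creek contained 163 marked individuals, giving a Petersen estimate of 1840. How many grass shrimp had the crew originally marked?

From N = M·C/R: M = N·R / C = 1840·163 / 326 = 299920 / 326 = 920.

M = 920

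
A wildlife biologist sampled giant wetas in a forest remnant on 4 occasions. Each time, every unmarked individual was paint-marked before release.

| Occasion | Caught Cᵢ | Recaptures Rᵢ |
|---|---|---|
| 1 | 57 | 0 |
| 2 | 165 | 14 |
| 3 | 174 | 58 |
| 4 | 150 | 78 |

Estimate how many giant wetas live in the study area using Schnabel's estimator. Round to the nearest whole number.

N ≈ 628

Marked at large before each occasion: Mᵢ = Σⱼ<ᵢ (Cⱼ − Rⱼ) → M1=0, M2=57, M3=208, M4=324
Σ MᵢCᵢ = 0·57 + 57·165 + 208·174 + 324·150 = 0 + 9405 + 36192 + 48600 = 94197
Σ Rᵢ = 0 + 14 + 58 + 78 = 150
N̂ = 94197 / 150 ≈ 628.0 → 628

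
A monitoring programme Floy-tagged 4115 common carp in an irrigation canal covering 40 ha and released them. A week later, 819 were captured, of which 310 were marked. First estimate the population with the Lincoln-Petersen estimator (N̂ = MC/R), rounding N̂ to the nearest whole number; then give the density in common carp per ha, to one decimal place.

N̂ = 4115·819/310 = 3370185/310 ≈ 10871.6 → 10872
Density = N̂ / area = 10872 / 40 ≈ 271.80 → 271.8 per ha

density ≈ 271.8 common carp per ha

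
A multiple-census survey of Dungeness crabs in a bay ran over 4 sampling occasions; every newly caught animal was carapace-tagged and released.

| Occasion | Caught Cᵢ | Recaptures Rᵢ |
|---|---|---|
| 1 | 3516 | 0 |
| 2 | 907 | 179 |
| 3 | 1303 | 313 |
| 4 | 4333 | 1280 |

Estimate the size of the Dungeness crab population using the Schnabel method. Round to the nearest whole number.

Marked at large before each occasion: Mᵢ = Σⱼ<ᵢ (Cⱼ − Rⱼ) → M1=0, M2=3516, M3=4244, M4=5234
Σ MᵢCᵢ = 0·3516 + 3516·907 + 4244·1303 + 5234·4333 = 0 + 3189012 + 5529932 + 22678922 = 31397866
Σ Rᵢ = 0 + 179 + 313 + 1280 = 1772
N̂ = 31397866 / 1772 ≈ 17718.9 → 17719

N ≈ 17,719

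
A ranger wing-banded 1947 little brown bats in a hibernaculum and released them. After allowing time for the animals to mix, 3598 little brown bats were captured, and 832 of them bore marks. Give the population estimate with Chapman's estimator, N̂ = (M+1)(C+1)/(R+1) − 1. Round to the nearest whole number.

N ≈ 8415

N̂ = (1947+1)(3598+1)/(832+1) − 1 = 1948·3599/833 − 1
= 7010852/833 − 1 ≈ 8416.4 − 1 ≈ 8415.4 → 8415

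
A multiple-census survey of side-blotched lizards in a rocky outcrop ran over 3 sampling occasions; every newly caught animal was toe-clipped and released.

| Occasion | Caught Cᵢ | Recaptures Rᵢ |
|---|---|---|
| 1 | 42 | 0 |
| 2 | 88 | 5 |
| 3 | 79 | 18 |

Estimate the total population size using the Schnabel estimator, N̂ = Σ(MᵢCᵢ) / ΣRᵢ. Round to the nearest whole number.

N ≈ 590

Marked at large before each occasion: Mᵢ = Σⱼ<ᵢ (Cⱼ − Rⱼ) → M1=0, M2=42, M3=125
Σ MᵢCᵢ = 0·42 + 42·88 + 125·79 = 0 + 3696 + 9875 = 13571
Σ Rᵢ = 0 + 5 + 18 = 23
N̂ = 13571 / 23 ≈ 590.0 → 590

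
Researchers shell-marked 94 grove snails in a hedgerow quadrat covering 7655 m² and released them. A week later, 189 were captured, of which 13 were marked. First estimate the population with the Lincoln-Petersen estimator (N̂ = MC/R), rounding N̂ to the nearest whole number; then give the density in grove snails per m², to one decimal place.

density ≈ 0.2 grove snails per m²

N̂ = 94·189/13 = 17766/13 ≈ 1366.6 → 1367
Density = N̂ / area = 1367 / 7655 ≈ 0.18 → 0.2 per m²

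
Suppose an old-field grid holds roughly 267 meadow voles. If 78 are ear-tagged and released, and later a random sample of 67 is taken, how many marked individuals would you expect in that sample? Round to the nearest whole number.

expected recaptures ≈ 20

The marked fraction of the population is 78/267, so in a sample of 67 expect C·(M/N) marked.
E[R] = 78 × 67 / 267 = 5226 / 267 ≈ 19.6 → 20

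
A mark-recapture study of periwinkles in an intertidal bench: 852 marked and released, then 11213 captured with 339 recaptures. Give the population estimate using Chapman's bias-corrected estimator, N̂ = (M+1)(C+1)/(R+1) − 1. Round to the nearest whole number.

N̂ = (852+1)(11213+1)/(339+1) − 1 = 853·11214/340 − 1
= 9565542/340 − 1 ≈ 28133.9 − 1 ≈ 28132.9 → 28133

N ≈ 28,133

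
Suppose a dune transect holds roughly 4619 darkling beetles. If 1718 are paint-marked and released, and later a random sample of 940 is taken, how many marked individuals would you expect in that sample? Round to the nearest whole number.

The marked fraction of the population is 1718/4619, so in a sample of 940 expect C·(M/N) marked.
E[R] = 1718 × 940 / 4619 = 1614920 / 4619 ≈ 349.6 → 350

expected recaptures ≈ 350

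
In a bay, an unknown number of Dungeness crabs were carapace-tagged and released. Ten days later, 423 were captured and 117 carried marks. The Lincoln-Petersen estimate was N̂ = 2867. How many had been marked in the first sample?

From N = M·C/R: M = N·R / C = 2867·117 / 423 = 335439 / 423 = 793.

M = 793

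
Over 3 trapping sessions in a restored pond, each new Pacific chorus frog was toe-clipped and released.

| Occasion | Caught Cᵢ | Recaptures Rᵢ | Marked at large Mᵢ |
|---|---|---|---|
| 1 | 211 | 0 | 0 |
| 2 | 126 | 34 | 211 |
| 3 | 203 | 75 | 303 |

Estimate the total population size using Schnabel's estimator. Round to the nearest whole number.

Σ MᵢCᵢ = 0·211 + 211·126 + 303·203 = 0 + 26586 + 61509 = 88095
Σ Rᵢ = 0 + 34 + 75 = 109
N̂ = 88095 / 109 ≈ 808.2 → 808

N ≈ 808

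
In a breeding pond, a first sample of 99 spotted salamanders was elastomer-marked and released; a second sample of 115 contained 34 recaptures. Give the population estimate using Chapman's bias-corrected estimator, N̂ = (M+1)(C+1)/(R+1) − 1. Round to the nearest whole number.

N ≈ 330

N̂ = (99+1)(115+1)/(34+1) − 1 = 100·116/35 − 1
= 11600/35 − 1 ≈ 331.4 − 1 ≈ 330.4 → 330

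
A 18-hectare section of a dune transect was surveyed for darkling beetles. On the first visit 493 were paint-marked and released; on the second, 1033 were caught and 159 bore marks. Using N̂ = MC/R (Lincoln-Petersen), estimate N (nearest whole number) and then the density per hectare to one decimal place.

density ≈ 177.9 darkling beetles per hectare

N̂ = 493·1033/159 = 509269/159 ≈ 3202.9 → 3203
Density = N̂ / area = 3203 / 18 ≈ 177.94 → 177.9 per hectare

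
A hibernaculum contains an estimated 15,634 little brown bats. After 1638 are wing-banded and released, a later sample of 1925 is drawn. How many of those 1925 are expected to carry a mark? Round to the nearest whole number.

Expected recaptures E[R] = M·C / N.
E[R] = 1638 × 1925 / 15634 = 3153150 / 15634 ≈ 201.7 → 202

expected recaptures ≈ 202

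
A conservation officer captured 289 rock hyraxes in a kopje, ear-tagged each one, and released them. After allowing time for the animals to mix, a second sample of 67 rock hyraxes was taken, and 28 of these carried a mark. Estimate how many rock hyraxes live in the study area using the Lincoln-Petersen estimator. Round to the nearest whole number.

If marked individuals mix randomly, R/C ≈ M/N, giving N ≈ M·C/R.
N = (289 × 67) / 28 = 19363 / 28 ≈ 691.5 → 692

N ≈ 692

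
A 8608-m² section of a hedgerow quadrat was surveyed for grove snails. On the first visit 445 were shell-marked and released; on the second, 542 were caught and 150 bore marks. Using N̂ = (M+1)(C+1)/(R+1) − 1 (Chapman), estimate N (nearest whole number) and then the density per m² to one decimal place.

density ≈ 0.2 grove snails per m²

N̂ = 446·543/151 − 1 = 242178/151 − 1 ≈ 1602.8 → 1603
Density = N̂ / area = 1603 / 8608 ≈ 0.19 → 0.2 per m²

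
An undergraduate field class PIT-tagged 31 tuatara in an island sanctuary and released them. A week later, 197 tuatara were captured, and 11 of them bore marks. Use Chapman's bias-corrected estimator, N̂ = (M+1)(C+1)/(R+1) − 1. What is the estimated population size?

N = 527

N̂ = (31+1)(197+1)/(11+1) − 1 = 32·198/12 − 1
= 6336/12 − 1 = 528 − 1 = 527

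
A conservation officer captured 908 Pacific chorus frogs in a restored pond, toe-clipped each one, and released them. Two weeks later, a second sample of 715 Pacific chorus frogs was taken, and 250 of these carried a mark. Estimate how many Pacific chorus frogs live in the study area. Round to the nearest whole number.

If marked individuals mix randomly, R/C ≈ M/N, giving N ≈ M·C/R.
N = (908 × 715) / 250 = 649220 / 250 ≈ 2596.9 → 2597

N ≈ 2597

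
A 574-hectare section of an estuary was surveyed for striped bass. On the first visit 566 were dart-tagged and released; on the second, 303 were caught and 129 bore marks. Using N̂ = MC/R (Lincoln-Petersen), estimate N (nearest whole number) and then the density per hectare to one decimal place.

N̂ = 566·303/129 = 171498/129 ≈ 1329.4 → 1329
Density = N̂ / area = 1329 / 574 ≈ 2.32 → 2.3 per hectare

density ≈ 2.3 striped bass per hectare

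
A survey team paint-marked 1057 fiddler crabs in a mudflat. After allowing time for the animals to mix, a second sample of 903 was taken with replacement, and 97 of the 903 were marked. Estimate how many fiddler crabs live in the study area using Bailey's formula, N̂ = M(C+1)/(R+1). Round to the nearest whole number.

N ≈ 9750

N̂ = 1057·(903+1)/(97+1) = 1057·904/98 = 955528/98 ≈ 9750.3 → 9750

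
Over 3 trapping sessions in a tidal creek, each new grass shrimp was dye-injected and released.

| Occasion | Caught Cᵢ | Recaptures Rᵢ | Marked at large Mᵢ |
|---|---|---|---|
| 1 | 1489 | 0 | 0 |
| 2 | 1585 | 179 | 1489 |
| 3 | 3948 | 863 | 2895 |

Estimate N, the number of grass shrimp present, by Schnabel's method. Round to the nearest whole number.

Σ MᵢCᵢ = 0·1489 + 1489·1585 + 2895·3948 = 0 + 2360065 + 11429460 = 13789525
Σ Rᵢ = 0 + 179 + 863 = 1042
N̂ = 13789525 / 1042 ≈ 13233.7 → 13234

N ≈ 13,234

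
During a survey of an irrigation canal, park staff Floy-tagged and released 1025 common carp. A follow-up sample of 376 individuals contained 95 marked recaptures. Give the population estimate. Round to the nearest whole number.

Lincoln-Petersen assumes M/N = R/C, so N = M·C / R.
N = (1025 × 376) / 95 = 385400 / 95 ≈ 4056.8 → 4057

N ≈ 4057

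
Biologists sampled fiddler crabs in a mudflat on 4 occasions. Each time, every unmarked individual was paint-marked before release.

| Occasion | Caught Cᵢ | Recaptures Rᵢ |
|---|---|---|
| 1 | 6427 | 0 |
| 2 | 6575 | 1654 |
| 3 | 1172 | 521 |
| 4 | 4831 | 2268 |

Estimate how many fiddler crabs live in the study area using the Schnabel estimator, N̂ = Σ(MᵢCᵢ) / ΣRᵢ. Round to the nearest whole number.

Marked at large before each occasion: Mᵢ = Σⱼ<ᵢ (Cⱼ − Rⱼ) → M1=0, M2=6427, M3=11348, M4=11999
Σ MᵢCᵢ = 0·6427 + 6427·6575 + 11348·1172 + 11999·4831 = 0 + 42257525 + 13299856 + 57967169 = 113524550
Σ Rᵢ = 0 + 1654 + 521 + 2268 = 4443
N̂ = 113524550 / 4443 ≈ 25551.3 → 25551

N ≈ 25,551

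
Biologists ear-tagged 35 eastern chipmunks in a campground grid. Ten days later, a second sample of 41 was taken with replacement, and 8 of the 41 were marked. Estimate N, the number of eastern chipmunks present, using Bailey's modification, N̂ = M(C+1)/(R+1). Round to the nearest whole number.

N ≈ 163

N̂ = 35·(41+1)/(8+1) = 35·42/9 = 1470/9 ≈ 163.3 → 163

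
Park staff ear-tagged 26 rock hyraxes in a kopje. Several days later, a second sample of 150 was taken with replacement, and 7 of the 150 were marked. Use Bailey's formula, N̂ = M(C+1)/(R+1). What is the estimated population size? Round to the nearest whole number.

N ≈ 491

N̂ = 26·(150+1)/(7+1) = 26·151/8 = 3926/8 ≈ 490.8 → 491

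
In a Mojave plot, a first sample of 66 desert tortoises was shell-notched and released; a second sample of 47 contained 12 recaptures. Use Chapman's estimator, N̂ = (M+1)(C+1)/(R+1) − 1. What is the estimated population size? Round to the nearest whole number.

N̂ = (66+1)(47+1)/(12+1) − 1 = 67·48/13 − 1
= 3216/13 − 1 ≈ 247.4 − 1 ≈ 246.4 → 246

N ≈ 246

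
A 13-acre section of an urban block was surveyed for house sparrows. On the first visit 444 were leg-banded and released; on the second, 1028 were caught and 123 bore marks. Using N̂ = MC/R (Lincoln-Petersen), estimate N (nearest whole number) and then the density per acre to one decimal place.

N̂ = 444·1028/123 = 456432/123 ≈ 3710.8 → 3711
Density = N̂ / area = 3711 / 13 ≈ 285.46 → 285.5 per acre

density ≈ 285.5 house sparrows per acre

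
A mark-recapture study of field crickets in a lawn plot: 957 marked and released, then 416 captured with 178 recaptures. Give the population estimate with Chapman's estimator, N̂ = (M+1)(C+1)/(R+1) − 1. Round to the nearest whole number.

N̂ = (957+1)(416+1)/(178+1) − 1 = 958·417/179 − 1
= 399486/179 − 1 ≈ 2231.8 − 1 ≈ 2230.8 → 2231

N ≈ 2231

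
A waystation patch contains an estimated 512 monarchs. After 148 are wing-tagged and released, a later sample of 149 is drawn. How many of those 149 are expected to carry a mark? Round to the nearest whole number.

Expected recaptures E[R] = M·C / N.
E[R] = 148 × 149 / 512 = 22052 / 512 ≈ 43.1 → 43

expected recaptures ≈ 43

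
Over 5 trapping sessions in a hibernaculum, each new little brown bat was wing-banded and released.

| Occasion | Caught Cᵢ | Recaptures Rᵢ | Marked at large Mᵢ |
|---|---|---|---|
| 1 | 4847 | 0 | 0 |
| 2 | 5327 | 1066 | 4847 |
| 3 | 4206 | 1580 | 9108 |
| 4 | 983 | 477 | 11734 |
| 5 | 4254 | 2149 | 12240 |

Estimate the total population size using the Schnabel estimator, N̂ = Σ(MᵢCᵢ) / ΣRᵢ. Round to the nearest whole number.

Σ MᵢCᵢ = 0·4847 + 4847·5327 + 9108·4206 + 11734·983 + 12240·4254 = 0 + 25819969 + 38308248 + 11534522 + 52068960 = 127731699
Σ Rᵢ = 0 + 1066 + 1580 + 477 + 2149 = 5272
N̂ = 127731699 / 5272 ≈ 24228.3 → 24228

N ≈ 24,228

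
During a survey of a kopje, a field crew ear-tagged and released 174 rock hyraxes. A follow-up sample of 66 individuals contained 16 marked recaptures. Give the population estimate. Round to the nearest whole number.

N ≈ 718

If marked individuals mix randomly, R/C ≈ M/N, giving N ≈ M·C/R.
N = (174 × 66) / 16 = 11484 / 16 ≈ 717.8 → 718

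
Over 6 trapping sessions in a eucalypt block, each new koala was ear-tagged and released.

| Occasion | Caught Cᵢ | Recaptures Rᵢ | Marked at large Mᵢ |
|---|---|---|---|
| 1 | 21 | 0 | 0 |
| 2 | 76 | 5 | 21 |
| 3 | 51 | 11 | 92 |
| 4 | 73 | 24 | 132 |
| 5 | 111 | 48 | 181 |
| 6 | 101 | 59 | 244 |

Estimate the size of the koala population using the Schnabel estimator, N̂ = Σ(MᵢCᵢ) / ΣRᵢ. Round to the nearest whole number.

N ≈ 413

Σ MᵢCᵢ = 0·21 + 21·76 + 92·51 + 132·73 + 181·111 + 244·101 = 0 + 1596 + 4692 + 9636 + 20091 + 24644 = 60659
Σ Rᵢ = 0 + 5 + 11 + 24 + 48 + 59 = 147
N̂ = 60659 / 147 ≈ 412.6 → 413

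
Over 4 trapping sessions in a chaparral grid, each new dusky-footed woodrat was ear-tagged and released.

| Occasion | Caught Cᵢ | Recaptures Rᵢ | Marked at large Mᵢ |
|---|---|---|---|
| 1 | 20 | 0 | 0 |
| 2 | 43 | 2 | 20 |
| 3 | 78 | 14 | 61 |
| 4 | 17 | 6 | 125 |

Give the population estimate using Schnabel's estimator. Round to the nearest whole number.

Σ MᵢCᵢ = 0·20 + 20·43 + 61·78 + 125·17 = 0 + 860 + 4758 + 2125 = 7743
Σ Rᵢ = 0 + 2 + 14 + 6 = 22
N̂ = 7743 / 22 ≈ 352.0 → 352

N ≈ 352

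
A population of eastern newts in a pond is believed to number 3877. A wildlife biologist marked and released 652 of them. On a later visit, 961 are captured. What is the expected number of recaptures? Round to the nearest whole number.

expected recaptures ≈ 162

The marked fraction of the population is 652/3877, so in a sample of 961 expect C·(M/N) marked.
E[R] = 652 × 961 / 3877 = 626572 / 3877 ≈ 161.6 → 162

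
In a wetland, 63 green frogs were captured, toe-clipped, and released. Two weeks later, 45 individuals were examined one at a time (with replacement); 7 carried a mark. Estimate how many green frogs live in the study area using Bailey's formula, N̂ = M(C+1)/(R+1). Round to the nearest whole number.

N̂ = 63·(45+1)/(7+1) = 63·46/8 = 2898/8 ≈ 362.2 → 362

N ≈ 362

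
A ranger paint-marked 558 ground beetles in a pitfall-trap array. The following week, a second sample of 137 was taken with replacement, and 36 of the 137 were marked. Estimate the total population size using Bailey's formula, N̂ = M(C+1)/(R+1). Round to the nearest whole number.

N ≈ 2081

N̂ = 558·(137+1)/(36+1) = 558·138/37 = 77004/37 ≈ 2081.2 → 2081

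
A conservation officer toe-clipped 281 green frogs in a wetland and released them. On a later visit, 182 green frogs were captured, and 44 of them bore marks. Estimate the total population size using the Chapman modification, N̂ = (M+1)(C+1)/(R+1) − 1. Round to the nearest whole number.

N ≈ 1146

N̂ = (281+1)(182+1)/(44+1) − 1 = 282·183/45 − 1
= 51606/45 − 1 ≈ 1146.8 − 1 ≈ 1145.8 → 1146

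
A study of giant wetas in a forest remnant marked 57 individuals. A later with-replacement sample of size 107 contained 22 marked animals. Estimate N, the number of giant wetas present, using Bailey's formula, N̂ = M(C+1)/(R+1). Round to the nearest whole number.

N ≈ 268

N̂ = 57·(107+1)/(22+1) = 57·108/23 = 6156/23 ≈ 267.7 → 268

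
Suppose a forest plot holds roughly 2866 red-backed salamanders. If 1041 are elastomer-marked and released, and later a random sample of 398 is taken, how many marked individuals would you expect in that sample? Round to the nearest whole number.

expected recaptures ≈ 145

Expected recaptures E[R] = M·C / N.
E[R] = 1041 × 398 / 2866 = 414318 / 2866 ≈ 144.6 → 145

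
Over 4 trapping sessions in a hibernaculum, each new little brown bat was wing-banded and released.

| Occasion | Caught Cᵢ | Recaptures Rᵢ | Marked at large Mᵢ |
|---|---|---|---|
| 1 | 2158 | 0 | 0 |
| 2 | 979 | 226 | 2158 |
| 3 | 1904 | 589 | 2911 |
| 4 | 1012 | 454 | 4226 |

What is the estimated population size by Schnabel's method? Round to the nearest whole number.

Σ MᵢCᵢ = 0·2158 + 2158·979 + 2911·1904 + 4226·1012 = 0 + 2112682 + 5542544 + 4276712 = 11931938
Σ Rᵢ = 0 + 226 + 589 + 454 = 1269
N̂ = 11931938 / 1269 ≈ 9402.6 → 9403

N ≈ 9403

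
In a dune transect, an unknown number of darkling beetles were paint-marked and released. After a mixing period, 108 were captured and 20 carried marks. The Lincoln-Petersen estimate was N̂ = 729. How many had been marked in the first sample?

M = 135

From N = M·C/R: M = N·R / C = 729·20 / 108 = 14580 / 108 = 135.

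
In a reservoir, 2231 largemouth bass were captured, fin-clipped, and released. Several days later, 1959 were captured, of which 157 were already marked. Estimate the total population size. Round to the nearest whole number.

N ≈ 27,838

If marked individuals mix randomly, R/C ≈ M/N, giving N ≈ M·C/R.
N = (2231 × 1959) / 157 = 4370529 / 157 ≈ 27837.8 → 27838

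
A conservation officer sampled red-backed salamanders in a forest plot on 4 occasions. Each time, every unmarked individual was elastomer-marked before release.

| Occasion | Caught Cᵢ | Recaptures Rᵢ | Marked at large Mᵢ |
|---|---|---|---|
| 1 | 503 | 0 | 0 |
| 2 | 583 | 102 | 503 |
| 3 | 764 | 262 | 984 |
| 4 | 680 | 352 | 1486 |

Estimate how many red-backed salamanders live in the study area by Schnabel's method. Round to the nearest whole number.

Σ MᵢCᵢ = 0·503 + 503·583 + 984·764 + 1486·680 = 0 + 293249 + 751776 + 1010480 = 2055505
Σ Rᵢ = 0 + 102 + 262 + 352 = 716
N̂ = 2055505 / 716 ≈ 2870.8 → 2871

N ≈ 2871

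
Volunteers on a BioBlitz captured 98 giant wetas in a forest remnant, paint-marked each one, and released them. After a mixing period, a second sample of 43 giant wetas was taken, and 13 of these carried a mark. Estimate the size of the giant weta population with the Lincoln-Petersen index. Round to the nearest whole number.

N ≈ 324

Lincoln-Petersen assumes M/N = R/C, so N = M·C / R.
N = (98 × 43) / 13 = 4214 / 13 ≈ 324.2 → 324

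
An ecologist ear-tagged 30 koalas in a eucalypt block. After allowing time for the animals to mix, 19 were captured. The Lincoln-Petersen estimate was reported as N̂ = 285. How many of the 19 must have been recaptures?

R = 2

From N = M·C/R: R = M·C / N = 30·19 / 285 = 570 / 285 = 2.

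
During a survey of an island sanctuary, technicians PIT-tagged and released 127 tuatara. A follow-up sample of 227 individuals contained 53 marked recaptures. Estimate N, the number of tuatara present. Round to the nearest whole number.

Lincoln-Petersen assumes M/N = R/C, so N = M·C / R.
N = (127 × 227) / 53 = 28829 / 53 ≈ 543.9 → 544

N ≈ 544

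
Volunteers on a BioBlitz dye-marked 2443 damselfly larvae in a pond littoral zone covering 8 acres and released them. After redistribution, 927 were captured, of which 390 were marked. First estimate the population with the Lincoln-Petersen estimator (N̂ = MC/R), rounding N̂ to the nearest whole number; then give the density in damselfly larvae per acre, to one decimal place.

N̂ = 2443·927/390 = 2264661/390 ≈ 5806.8 → 5807
Density = N̂ / area = 5807 / 8 ≈ 725.88 → 725.9 per acre

density ≈ 725.9 damselfly larvae per acre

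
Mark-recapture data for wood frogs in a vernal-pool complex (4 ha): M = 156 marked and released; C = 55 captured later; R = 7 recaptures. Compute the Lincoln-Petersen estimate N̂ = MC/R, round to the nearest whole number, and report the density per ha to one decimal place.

N̂ = 156·55/7 = 8580/7 ≈ 1225.7 → 1226
Density = N̂ / area = 1226 / 4 ≈ 306.50 → 306.5 per ha

density ≈ 306.5 wood frogs per ha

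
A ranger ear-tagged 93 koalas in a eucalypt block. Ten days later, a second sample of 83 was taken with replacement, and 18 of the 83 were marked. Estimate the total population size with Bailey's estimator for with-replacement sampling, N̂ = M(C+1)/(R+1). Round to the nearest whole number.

N ≈ 411

N̂ = 93·(83+1)/(18+1) = 93·84/19 = 7812/19 ≈ 411.2 → 411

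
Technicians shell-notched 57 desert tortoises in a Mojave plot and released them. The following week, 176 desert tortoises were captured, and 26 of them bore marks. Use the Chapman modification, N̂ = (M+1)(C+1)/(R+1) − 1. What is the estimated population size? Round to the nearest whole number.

N ≈ 379

N̂ = (57+1)(176+1)/(26+1) − 1 = 58·177/27 − 1
= 10266/27 − 1 ≈ 380.2 − 1 ≈ 379.2 → 379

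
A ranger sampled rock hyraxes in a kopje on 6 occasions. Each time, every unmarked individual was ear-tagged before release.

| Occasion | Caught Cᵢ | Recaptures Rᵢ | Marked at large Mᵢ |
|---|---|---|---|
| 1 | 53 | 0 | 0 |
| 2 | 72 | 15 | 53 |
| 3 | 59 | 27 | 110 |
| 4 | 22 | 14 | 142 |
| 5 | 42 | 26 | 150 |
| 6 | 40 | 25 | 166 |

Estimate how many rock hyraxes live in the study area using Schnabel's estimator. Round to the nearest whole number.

N ≈ 246

Σ MᵢCᵢ = 0·53 + 53·72 + 110·59 + 142·22 + 150·42 + 166·40 = 0 + 3816 + 6490 + 3124 + 6300 + 6640 = 26370
Σ Rᵢ = 0 + 15 + 27 + 14 + 26 + 25 = 107
N̂ = 26370 / 107 ≈ 246.4 → 246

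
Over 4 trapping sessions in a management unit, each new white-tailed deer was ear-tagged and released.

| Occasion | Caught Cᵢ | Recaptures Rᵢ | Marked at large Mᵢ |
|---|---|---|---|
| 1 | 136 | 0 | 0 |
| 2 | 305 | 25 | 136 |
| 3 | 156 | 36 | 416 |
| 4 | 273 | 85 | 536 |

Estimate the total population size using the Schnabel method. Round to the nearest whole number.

Σ MᵢCᵢ = 0·136 + 136·305 + 416·156 + 536·273 = 0 + 41480 + 64896 + 146328 = 252704
Σ Rᵢ = 0 + 25 + 36 + 85 = 146
N̂ = 252704 / 146 ≈ 1730.8 → 1731

N ≈ 1731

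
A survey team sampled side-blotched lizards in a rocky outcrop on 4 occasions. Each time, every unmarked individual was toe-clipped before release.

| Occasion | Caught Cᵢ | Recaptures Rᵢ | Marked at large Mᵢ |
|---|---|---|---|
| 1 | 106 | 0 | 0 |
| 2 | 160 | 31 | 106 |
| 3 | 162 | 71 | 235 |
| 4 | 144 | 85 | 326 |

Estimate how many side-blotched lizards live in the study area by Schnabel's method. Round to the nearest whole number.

N ≈ 545

Σ MᵢCᵢ = 0·106 + 106·160 + 235·162 + 326·144 = 0 + 16960 + 38070 + 46944 = 101974
Σ Rᵢ = 0 + 31 + 71 + 85 = 187
N̂ = 101974 / 187 ≈ 545.3 → 545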